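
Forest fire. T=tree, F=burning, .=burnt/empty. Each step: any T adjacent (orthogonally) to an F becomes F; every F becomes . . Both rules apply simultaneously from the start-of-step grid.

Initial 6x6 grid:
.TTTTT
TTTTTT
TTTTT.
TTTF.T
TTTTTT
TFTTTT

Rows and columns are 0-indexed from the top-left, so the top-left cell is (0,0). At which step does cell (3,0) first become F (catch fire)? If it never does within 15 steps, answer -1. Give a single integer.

Step 1: cell (3,0)='T' (+6 fires, +2 burnt)
Step 2: cell (3,0)='T' (+8 fires, +6 burnt)
Step 3: cell (3,0)='F' (+7 fires, +8 burnt)
  -> target ignites at step 3
Step 4: cell (3,0)='.' (+7 fires, +7 burnt)
Step 5: cell (3,0)='.' (+3 fires, +7 burnt)
Step 6: cell (3,0)='.' (+0 fires, +3 burnt)
  fire out at step 6

3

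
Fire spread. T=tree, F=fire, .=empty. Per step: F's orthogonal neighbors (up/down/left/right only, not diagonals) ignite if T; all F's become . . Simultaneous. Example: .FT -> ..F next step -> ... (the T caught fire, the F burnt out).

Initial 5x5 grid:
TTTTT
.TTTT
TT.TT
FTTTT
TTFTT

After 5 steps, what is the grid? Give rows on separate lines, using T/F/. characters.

Step 1: 6 trees catch fire, 2 burn out
  TTTTT
  .TTTT
  FT.TT
  .FFTT
  FF.FT
Step 2: 3 trees catch fire, 6 burn out
  TTTTT
  .TTTT
  .F.TT
  ...FT
  ....F
Step 3: 3 trees catch fire, 3 burn out
  TTTTT
  .FTTT
  ...FT
  ....F
  .....
Step 4: 4 trees catch fire, 3 burn out
  TFTTT
  ..FFT
  ....F
  .....
  .....
Step 5: 4 trees catch fire, 4 burn out
  F.FFT
  ....F
  .....
  .....
  .....

F.FFT
....F
.....
.....
.....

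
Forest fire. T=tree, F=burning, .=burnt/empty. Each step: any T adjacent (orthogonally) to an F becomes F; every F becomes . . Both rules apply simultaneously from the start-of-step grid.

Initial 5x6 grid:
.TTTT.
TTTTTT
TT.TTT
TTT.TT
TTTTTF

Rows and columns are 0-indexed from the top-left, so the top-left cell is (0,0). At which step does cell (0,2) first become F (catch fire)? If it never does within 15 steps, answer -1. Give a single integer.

Step 1: cell (0,2)='T' (+2 fires, +1 burnt)
Step 2: cell (0,2)='T' (+3 fires, +2 burnt)
Step 3: cell (0,2)='T' (+3 fires, +3 burnt)
Step 4: cell (0,2)='T' (+4 fires, +3 burnt)
Step 5: cell (0,2)='T' (+4 fires, +4 burnt)
Step 6: cell (0,2)='T' (+4 fires, +4 burnt)
Step 7: cell (0,2)='F' (+3 fires, +4 burnt)
  -> target ignites at step 7
Step 8: cell (0,2)='.' (+2 fires, +3 burnt)
Step 9: cell (0,2)='.' (+0 fires, +2 burnt)
  fire out at step 9

7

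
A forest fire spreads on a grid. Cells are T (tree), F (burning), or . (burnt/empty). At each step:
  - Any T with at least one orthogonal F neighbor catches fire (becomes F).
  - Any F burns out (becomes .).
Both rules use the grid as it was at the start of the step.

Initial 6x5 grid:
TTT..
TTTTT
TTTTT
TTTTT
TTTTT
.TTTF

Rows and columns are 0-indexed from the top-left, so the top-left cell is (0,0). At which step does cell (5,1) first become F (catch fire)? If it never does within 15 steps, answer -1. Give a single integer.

Step 1: cell (5,1)='T' (+2 fires, +1 burnt)
Step 2: cell (5,1)='T' (+3 fires, +2 burnt)
Step 3: cell (5,1)='F' (+4 fires, +3 burnt)
  -> target ignites at step 3
Step 4: cell (5,1)='.' (+4 fires, +4 burnt)
Step 5: cell (5,1)='.' (+4 fires, +4 burnt)
Step 6: cell (5,1)='.' (+3 fires, +4 burnt)
Step 7: cell (5,1)='.' (+3 fires, +3 burnt)
Step 8: cell (5,1)='.' (+2 fires, +3 burnt)
Step 9: cell (5,1)='.' (+1 fires, +2 burnt)
Step 10: cell (5,1)='.' (+0 fires, +1 burnt)
  fire out at step 10

3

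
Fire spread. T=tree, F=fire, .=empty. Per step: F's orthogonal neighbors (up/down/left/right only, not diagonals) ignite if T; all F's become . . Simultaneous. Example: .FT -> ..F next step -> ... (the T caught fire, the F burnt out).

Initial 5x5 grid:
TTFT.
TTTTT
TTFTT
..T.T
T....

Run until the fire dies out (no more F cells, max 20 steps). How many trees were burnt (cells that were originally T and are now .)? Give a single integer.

Step 1: +6 fires, +2 burnt (F count now 6)
Step 2: +5 fires, +6 burnt (F count now 5)
Step 3: +3 fires, +5 burnt (F count now 3)
Step 4: +0 fires, +3 burnt (F count now 0)
Fire out after step 4
Initially T: 15, now '.': 24
Total burnt (originally-T cells now '.'): 14

Answer: 14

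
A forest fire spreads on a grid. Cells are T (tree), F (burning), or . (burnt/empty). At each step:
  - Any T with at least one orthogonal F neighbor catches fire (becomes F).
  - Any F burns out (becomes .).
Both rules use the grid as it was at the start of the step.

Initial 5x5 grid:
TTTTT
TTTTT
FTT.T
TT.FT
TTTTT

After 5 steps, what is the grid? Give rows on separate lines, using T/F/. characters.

Step 1: 5 trees catch fire, 2 burn out
  TTTTT
  FTTTT
  .FT.T
  FT..F
  TTTFT
Step 2: 8 trees catch fire, 5 burn out
  FTTTT
  .FTTT
  ..F.F
  .F...
  FTF.F
Step 3: 4 trees catch fire, 8 burn out
  .FTTT
  ..FTF
  .....
  .....
  .F...
Step 4: 3 trees catch fire, 4 burn out
  ..FTF
  ...F.
  .....
  .....
  .....
Step 5: 1 trees catch fire, 3 burn out
  ...F.
  .....
  .....
  .....
  .....

...F.
.....
.....
.....
.....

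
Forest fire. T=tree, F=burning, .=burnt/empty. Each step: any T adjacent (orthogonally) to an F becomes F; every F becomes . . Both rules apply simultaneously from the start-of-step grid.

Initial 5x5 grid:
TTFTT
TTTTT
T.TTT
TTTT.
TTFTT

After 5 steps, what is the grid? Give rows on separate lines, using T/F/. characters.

Step 1: 6 trees catch fire, 2 burn out
  TF.FT
  TTFTT
  T.TTT
  TTFT.
  TF.FT
Step 2: 9 trees catch fire, 6 burn out
  F...F
  TF.FT
  T.FTT
  TF.F.
  F...F
Step 3: 4 trees catch fire, 9 burn out
  .....
  F...F
  T..FT
  F....
  .....
Step 4: 2 trees catch fire, 4 burn out
  .....
  .....
  F...F
  .....
  .....
Step 5: 0 trees catch fire, 2 burn out
  .....
  .....
  .....
  .....
  .....

.....
.....
.....
.....
.....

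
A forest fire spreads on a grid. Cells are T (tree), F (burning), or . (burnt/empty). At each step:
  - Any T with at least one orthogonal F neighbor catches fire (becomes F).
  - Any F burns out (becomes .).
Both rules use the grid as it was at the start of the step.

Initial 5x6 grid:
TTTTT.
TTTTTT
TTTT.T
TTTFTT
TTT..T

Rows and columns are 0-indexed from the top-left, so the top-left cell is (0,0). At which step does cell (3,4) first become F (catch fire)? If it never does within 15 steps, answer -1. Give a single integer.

Step 1: cell (3,4)='F' (+3 fires, +1 burnt)
  -> target ignites at step 1
Step 2: cell (3,4)='.' (+5 fires, +3 burnt)
Step 3: cell (3,4)='.' (+8 fires, +5 burnt)
Step 4: cell (3,4)='.' (+6 fires, +8 burnt)
Step 5: cell (3,4)='.' (+2 fires, +6 burnt)
Step 6: cell (3,4)='.' (+1 fires, +2 burnt)
Step 7: cell (3,4)='.' (+0 fires, +1 burnt)
  fire out at step 7

1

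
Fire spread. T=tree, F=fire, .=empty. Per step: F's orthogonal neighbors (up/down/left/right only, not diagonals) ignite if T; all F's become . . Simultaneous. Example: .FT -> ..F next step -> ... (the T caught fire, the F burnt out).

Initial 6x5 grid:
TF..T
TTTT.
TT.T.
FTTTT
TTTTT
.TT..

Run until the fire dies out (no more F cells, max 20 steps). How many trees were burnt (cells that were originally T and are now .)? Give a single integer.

Step 1: +5 fires, +2 burnt (F count now 5)
Step 2: +5 fires, +5 burnt (F count now 5)
Step 3: +4 fires, +5 burnt (F count now 4)
Step 4: +4 fires, +4 burnt (F count now 4)
Step 5: +1 fires, +4 burnt (F count now 1)
Step 6: +0 fires, +1 burnt (F count now 0)
Fire out after step 6
Initially T: 20, now '.': 29
Total burnt (originally-T cells now '.'): 19

Answer: 19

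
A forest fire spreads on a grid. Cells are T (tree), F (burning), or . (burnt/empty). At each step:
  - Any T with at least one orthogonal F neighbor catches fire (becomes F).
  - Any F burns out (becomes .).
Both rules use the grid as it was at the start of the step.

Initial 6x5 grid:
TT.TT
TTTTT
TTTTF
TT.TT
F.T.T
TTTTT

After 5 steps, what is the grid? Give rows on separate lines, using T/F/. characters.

Step 1: 5 trees catch fire, 2 burn out
  TT.TT
  TTTTF
  TTTF.
  FT.TF
  ..T.T
  FTTTT
Step 2: 8 trees catch fire, 5 burn out
  TT.TF
  TTTF.
  FTF..
  .F.F.
  ..T.F
  .FTTT
Step 3: 6 trees catch fire, 8 burn out
  TT.F.
  FTF..
  .F...
  .....
  ..T..
  ..FTF
Step 4: 4 trees catch fire, 6 burn out
  FT...
  .F...
  .....
  .....
  ..F..
  ...F.
Step 5: 1 trees catch fire, 4 burn out
  .F...
  .....
  .....
  .....
  .....
  .....

.F...
.....
.....
.....
.....
.....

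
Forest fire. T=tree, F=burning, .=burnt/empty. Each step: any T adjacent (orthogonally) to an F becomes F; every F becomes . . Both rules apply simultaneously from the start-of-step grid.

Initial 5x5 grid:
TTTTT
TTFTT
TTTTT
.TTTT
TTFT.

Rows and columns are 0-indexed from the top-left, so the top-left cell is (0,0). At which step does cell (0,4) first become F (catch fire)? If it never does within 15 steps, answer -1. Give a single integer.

Step 1: cell (0,4)='T' (+7 fires, +2 burnt)
Step 2: cell (0,4)='T' (+9 fires, +7 burnt)
Step 3: cell (0,4)='F' (+5 fires, +9 burnt)
  -> target ignites at step 3
Step 4: cell (0,4)='.' (+0 fires, +5 burnt)
  fire out at step 4

3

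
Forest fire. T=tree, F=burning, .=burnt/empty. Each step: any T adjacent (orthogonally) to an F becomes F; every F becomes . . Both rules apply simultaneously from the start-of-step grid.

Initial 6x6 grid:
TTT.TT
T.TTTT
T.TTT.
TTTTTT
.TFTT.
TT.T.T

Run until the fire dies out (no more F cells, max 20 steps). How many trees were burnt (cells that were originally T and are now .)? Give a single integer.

Step 1: +3 fires, +1 burnt (F count now 3)
Step 2: +6 fires, +3 burnt (F count now 6)
Step 3: +5 fires, +6 burnt (F count now 5)
Step 4: +5 fires, +5 burnt (F count now 5)
Step 5: +3 fires, +5 burnt (F count now 3)
Step 6: +3 fires, +3 burnt (F count now 3)
Step 7: +1 fires, +3 burnt (F count now 1)
Step 8: +0 fires, +1 burnt (F count now 0)
Fire out after step 8
Initially T: 27, now '.': 35
Total burnt (originally-T cells now '.'): 26

Answer: 26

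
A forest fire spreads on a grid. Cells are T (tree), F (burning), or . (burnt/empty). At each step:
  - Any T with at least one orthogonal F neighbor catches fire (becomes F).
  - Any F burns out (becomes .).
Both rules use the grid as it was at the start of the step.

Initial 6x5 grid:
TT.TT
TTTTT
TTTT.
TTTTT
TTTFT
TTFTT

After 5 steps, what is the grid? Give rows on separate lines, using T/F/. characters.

Step 1: 5 trees catch fire, 2 burn out
  TT.TT
  TTTTT
  TTTT.
  TTTFT
  TTF.F
  TF.FT
Step 2: 6 trees catch fire, 5 burn out
  TT.TT
  TTTTT
  TTTF.
  TTF.F
  TF...
  F...F
Step 3: 4 trees catch fire, 6 burn out
  TT.TT
  TTTFT
  TTF..
  TF...
  F....
  .....
Step 4: 5 trees catch fire, 4 burn out
  TT.FT
  TTF.F
  TF...
  F....
  .....
  .....
Step 5: 3 trees catch fire, 5 burn out
  TT..F
  TF...
  F....
  .....
  .....
  .....

TT..F
TF...
F....
.....
.....
.....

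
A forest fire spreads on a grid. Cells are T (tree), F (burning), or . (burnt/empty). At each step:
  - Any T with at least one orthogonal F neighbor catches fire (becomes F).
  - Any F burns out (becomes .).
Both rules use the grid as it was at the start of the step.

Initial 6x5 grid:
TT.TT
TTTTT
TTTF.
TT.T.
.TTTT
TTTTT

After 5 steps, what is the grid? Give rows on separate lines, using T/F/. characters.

Step 1: 3 trees catch fire, 1 burn out
  TT.TT
  TTTFT
  TTF..
  TT.F.
  .TTTT
  TTTTT
Step 2: 5 trees catch fire, 3 burn out
  TT.FT
  TTF.F
  TF...
  TT...
  .TTFT
  TTTTT
Step 3: 7 trees catch fire, 5 burn out
  TT..F
  TF...
  F....
  TF...
  .TF.F
  TTTFT
Step 4: 6 trees catch fire, 7 burn out
  TF...
  F....
  .....
  F....
  .F...
  TTF.F
Step 5: 2 trees catch fire, 6 burn out
  F....
  .....
  .....
  .....
  .....
  TF...

F....
.....
.....
.....
.....
TF...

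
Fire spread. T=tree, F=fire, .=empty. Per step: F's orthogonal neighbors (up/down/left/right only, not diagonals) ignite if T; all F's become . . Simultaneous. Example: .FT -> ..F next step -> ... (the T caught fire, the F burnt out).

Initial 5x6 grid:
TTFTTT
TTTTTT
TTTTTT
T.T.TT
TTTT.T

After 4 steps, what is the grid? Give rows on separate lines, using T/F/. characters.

Step 1: 3 trees catch fire, 1 burn out
  TF.FTT
  TTFTTT
  TTTTTT
  T.T.TT
  TTTT.T
Step 2: 5 trees catch fire, 3 burn out
  F...FT
  TF.FTT
  TTFTTT
  T.T.TT
  TTTT.T
Step 3: 6 trees catch fire, 5 burn out
  .....F
  F...FT
  TF.FTT
  T.F.TT
  TTTT.T
Step 4: 4 trees catch fire, 6 burn out
  ......
  .....F
  F...FT
  T...TT
  TTFT.T

......
.....F
F...FT
T...TT
TTFT.T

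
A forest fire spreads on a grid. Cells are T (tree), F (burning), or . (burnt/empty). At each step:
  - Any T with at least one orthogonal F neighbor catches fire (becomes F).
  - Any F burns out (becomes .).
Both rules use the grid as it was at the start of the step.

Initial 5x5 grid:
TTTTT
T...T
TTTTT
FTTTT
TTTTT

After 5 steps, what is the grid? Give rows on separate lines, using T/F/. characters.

Step 1: 3 trees catch fire, 1 burn out
  TTTTT
  T...T
  FTTTT
  .FTTT
  FTTTT
Step 2: 4 trees catch fire, 3 burn out
  TTTTT
  F...T
  .FTTT
  ..FTT
  .FTTT
Step 3: 4 trees catch fire, 4 burn out
  FTTTT
  ....T
  ..FTT
  ...FT
  ..FTT
Step 4: 4 trees catch fire, 4 burn out
  .FTTT
  ....T
  ...FT
  ....F
  ...FT
Step 5: 3 trees catch fire, 4 burn out
  ..FTT
  ....T
  ....F
  .....
  ....F

..FTT
....T
....F
.....
....F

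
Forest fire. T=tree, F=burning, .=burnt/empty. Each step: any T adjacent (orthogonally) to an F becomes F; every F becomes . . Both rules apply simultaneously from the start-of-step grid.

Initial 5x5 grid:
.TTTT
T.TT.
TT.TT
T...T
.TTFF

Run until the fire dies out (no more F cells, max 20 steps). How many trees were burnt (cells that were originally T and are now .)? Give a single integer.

Answer: 11

Derivation:
Step 1: +2 fires, +2 burnt (F count now 2)
Step 2: +2 fires, +2 burnt (F count now 2)
Step 3: +1 fires, +2 burnt (F count now 1)
Step 4: +1 fires, +1 burnt (F count now 1)
Step 5: +2 fires, +1 burnt (F count now 2)
Step 6: +2 fires, +2 burnt (F count now 2)
Step 7: +1 fires, +2 burnt (F count now 1)
Step 8: +0 fires, +1 burnt (F count now 0)
Fire out after step 8
Initially T: 15, now '.': 21
Total burnt (originally-T cells now '.'): 11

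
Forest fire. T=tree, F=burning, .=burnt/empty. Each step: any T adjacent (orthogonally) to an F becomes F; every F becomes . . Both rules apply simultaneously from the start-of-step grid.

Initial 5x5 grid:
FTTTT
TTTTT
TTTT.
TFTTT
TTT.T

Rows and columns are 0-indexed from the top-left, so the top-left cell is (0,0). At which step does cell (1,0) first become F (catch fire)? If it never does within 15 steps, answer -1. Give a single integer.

Step 1: cell (1,0)='F' (+6 fires, +2 burnt)
  -> target ignites at step 1
Step 2: cell (1,0)='.' (+7 fires, +6 burnt)
Step 3: cell (1,0)='.' (+4 fires, +7 burnt)
Step 4: cell (1,0)='.' (+3 fires, +4 burnt)
Step 5: cell (1,0)='.' (+1 fires, +3 burnt)
Step 6: cell (1,0)='.' (+0 fires, +1 burnt)
  fire out at step 6

1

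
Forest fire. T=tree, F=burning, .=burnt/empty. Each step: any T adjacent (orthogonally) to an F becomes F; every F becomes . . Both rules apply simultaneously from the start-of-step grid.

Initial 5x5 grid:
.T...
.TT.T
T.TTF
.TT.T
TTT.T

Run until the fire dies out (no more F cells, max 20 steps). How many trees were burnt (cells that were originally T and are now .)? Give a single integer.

Step 1: +3 fires, +1 burnt (F count now 3)
Step 2: +2 fires, +3 burnt (F count now 2)
Step 3: +2 fires, +2 burnt (F count now 2)
Step 4: +3 fires, +2 burnt (F count now 3)
Step 5: +2 fires, +3 burnt (F count now 2)
Step 6: +1 fires, +2 burnt (F count now 1)
Step 7: +0 fires, +1 burnt (F count now 0)
Fire out after step 7
Initially T: 14, now '.': 24
Total burnt (originally-T cells now '.'): 13

Answer: 13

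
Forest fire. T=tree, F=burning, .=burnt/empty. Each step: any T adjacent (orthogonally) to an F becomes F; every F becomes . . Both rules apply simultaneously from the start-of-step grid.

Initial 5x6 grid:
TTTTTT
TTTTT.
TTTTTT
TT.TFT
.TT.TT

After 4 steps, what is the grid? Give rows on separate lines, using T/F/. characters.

Step 1: 4 trees catch fire, 1 burn out
  TTTTTT
  TTTTT.
  TTTTFT
  TT.F.F
  .TT.FT
Step 2: 4 trees catch fire, 4 burn out
  TTTTTT
  TTTTF.
  TTTF.F
  TT....
  .TT..F
Step 3: 3 trees catch fire, 4 burn out
  TTTTFT
  TTTF..
  TTF...
  TT....
  .TT...
Step 4: 4 trees catch fire, 3 burn out
  TTTF.F
  TTF...
  TF....
  TT....
  .TT...

TTTF.F
TTF...
TF....
TT....
.TT...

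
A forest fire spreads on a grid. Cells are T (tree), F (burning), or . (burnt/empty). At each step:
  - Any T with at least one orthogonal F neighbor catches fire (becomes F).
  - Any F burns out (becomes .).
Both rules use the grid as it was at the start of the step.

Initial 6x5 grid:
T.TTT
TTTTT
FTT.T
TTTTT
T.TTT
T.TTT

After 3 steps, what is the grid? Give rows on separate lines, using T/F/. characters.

Step 1: 3 trees catch fire, 1 burn out
  T.TTT
  FTTTT
  .FT.T
  FTTTT
  T.TTT
  T.TTT
Step 2: 5 trees catch fire, 3 burn out
  F.TTT
  .FTTT
  ..F.T
  .FTTT
  F.TTT
  T.TTT
Step 3: 3 trees catch fire, 5 burn out
  ..TTT
  ..FTT
  ....T
  ..FTT
  ..TTT
  F.TTT

..TTT
..FTT
....T
..FTT
..TTT
F.TTT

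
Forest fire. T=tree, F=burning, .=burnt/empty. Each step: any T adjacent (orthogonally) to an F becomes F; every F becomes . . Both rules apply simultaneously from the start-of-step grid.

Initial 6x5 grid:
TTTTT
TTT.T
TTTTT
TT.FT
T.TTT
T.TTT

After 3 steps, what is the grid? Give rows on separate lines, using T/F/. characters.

Step 1: 3 trees catch fire, 1 burn out
  TTTTT
  TTT.T
  TTTFT
  TT..F
  T.TFT
  T.TTT
Step 2: 5 trees catch fire, 3 burn out
  TTTTT
  TTT.T
  TTF.F
  TT...
  T.F.F
  T.TFT
Step 3: 5 trees catch fire, 5 burn out
  TTTTT
  TTF.F
  TF...
  TT...
  T....
  T.F.F

TTTTT
TTF.F
TF...
TT...
T....
T.F.F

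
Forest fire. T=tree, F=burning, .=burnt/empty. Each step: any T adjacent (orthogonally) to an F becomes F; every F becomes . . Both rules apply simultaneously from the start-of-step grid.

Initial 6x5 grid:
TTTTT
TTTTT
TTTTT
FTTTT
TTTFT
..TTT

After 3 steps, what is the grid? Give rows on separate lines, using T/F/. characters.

Step 1: 7 trees catch fire, 2 burn out
  TTTTT
  TTTTT
  FTTTT
  .FTFT
  FTF.F
  ..TFT
Step 2: 8 trees catch fire, 7 burn out
  TTTTT
  FTTTT
  .FTFT
  ..F.F
  .F...
  ..F.F
Step 3: 5 trees catch fire, 8 burn out
  FTTTT
  .FTFT
  ..F.F
  .....
  .....
  .....

FTTTT
.FTFT
..F.F
.....
.....
.....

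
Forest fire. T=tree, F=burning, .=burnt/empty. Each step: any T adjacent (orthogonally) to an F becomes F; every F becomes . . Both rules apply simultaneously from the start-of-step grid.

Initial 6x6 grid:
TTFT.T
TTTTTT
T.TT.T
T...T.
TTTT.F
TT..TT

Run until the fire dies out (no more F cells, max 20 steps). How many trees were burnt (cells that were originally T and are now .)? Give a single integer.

Step 1: +4 fires, +2 burnt (F count now 4)
Step 2: +5 fires, +4 burnt (F count now 5)
Step 3: +3 fires, +5 burnt (F count now 3)
Step 4: +2 fires, +3 burnt (F count now 2)
Step 5: +3 fires, +2 burnt (F count now 3)
Step 6: +1 fires, +3 burnt (F count now 1)
Step 7: +2 fires, +1 burnt (F count now 2)
Step 8: +2 fires, +2 burnt (F count now 2)
Step 9: +1 fires, +2 burnt (F count now 1)
Step 10: +0 fires, +1 burnt (F count now 0)
Fire out after step 10
Initially T: 24, now '.': 35
Total burnt (originally-T cells now '.'): 23

Answer: 23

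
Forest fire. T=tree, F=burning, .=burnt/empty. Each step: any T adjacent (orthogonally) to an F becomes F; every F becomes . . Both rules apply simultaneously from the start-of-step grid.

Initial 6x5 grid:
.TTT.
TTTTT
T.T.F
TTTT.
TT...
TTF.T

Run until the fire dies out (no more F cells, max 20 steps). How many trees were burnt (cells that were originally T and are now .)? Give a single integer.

Answer: 18

Derivation:
Step 1: +2 fires, +2 burnt (F count now 2)
Step 2: +3 fires, +2 burnt (F count now 3)
Step 3: +4 fires, +3 burnt (F count now 4)
Step 4: +5 fires, +4 burnt (F count now 5)
Step 5: +4 fires, +5 burnt (F count now 4)
Step 6: +0 fires, +4 burnt (F count now 0)
Fire out after step 6
Initially T: 19, now '.': 29
Total burnt (originally-T cells now '.'): 18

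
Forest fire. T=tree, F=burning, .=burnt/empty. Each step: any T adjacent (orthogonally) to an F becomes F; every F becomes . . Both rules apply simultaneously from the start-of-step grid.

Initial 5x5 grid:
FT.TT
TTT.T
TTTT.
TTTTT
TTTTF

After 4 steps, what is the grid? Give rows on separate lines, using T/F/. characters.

Step 1: 4 trees catch fire, 2 burn out
  .F.TT
  FTT.T
  TTTT.
  TTTTF
  TTTF.
Step 2: 4 trees catch fire, 4 burn out
  ...TT
  .FT.T
  FTTT.
  TTTF.
  TTF..
Step 3: 6 trees catch fire, 4 burn out
  ...TT
  ..F.T
  .FTF.
  FTF..
  TF...
Step 4: 3 trees catch fire, 6 burn out
  ...TT
  ....T
  ..F..
  .F...
  F....

...TT
....T
..F..
.F...
F....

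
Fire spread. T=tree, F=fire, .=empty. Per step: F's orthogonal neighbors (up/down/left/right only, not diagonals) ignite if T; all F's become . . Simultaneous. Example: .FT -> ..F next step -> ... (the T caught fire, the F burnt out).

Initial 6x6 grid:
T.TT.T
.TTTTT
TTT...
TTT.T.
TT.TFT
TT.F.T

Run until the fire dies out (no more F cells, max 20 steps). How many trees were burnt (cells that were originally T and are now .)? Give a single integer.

Answer: 4

Derivation:
Step 1: +3 fires, +2 burnt (F count now 3)
Step 2: +1 fires, +3 burnt (F count now 1)
Step 3: +0 fires, +1 burnt (F count now 0)
Fire out after step 3
Initially T: 23, now '.': 17
Total burnt (originally-T cells now '.'): 4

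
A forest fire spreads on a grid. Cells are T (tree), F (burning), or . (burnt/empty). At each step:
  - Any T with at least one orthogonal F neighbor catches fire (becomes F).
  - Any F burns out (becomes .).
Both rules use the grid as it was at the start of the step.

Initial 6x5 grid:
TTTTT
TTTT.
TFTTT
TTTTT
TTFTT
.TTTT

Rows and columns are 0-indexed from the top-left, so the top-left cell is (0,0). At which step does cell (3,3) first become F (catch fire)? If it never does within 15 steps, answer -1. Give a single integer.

Step 1: cell (3,3)='T' (+8 fires, +2 burnt)
Step 2: cell (3,3)='F' (+10 fires, +8 burnt)
  -> target ignites at step 2
Step 3: cell (3,3)='.' (+6 fires, +10 burnt)
Step 4: cell (3,3)='.' (+1 fires, +6 burnt)
Step 5: cell (3,3)='.' (+1 fires, +1 burnt)
Step 6: cell (3,3)='.' (+0 fires, +1 burnt)
  fire out at step 6

2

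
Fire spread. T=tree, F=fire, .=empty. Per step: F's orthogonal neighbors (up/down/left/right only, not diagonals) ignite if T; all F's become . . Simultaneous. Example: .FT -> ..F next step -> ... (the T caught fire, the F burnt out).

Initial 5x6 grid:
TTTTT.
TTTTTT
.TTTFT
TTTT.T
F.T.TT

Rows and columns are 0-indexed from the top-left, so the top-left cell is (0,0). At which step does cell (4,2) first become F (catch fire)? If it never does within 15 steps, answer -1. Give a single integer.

Step 1: cell (4,2)='T' (+4 fires, +2 burnt)
Step 2: cell (4,2)='T' (+7 fires, +4 burnt)
Step 3: cell (4,2)='T' (+5 fires, +7 burnt)
Step 4: cell (4,2)='F' (+4 fires, +5 burnt)
  -> target ignites at step 4
Step 5: cell (4,2)='.' (+2 fires, +4 burnt)
Step 6: cell (4,2)='.' (+1 fires, +2 burnt)
Step 7: cell (4,2)='.' (+0 fires, +1 burnt)
  fire out at step 7

4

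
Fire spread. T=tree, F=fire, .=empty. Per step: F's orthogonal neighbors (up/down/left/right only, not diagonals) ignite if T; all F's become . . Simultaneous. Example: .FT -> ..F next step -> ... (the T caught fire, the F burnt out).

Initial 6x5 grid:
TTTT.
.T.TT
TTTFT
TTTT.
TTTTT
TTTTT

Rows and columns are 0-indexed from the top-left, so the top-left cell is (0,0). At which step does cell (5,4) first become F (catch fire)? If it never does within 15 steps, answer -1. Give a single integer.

Step 1: cell (5,4)='T' (+4 fires, +1 burnt)
Step 2: cell (5,4)='T' (+5 fires, +4 burnt)
Step 3: cell (5,4)='T' (+7 fires, +5 burnt)
Step 4: cell (5,4)='F' (+5 fires, +7 burnt)
  -> target ignites at step 4
Step 5: cell (5,4)='.' (+3 fires, +5 burnt)
Step 6: cell (5,4)='.' (+1 fires, +3 burnt)
Step 7: cell (5,4)='.' (+0 fires, +1 burnt)
  fire out at step 7

4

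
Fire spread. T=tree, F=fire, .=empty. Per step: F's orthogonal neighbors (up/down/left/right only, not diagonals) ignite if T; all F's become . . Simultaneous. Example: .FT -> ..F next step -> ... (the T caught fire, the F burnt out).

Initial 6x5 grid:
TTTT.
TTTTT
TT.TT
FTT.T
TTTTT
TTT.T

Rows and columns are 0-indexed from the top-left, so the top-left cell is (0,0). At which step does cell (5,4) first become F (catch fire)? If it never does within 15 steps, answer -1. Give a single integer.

Step 1: cell (5,4)='T' (+3 fires, +1 burnt)
Step 2: cell (5,4)='T' (+5 fires, +3 burnt)
Step 3: cell (5,4)='T' (+4 fires, +5 burnt)
Step 4: cell (5,4)='T' (+4 fires, +4 burnt)
Step 5: cell (5,4)='T' (+3 fires, +4 burnt)
Step 6: cell (5,4)='F' (+5 fires, +3 burnt)
  -> target ignites at step 6
Step 7: cell (5,4)='.' (+1 fires, +5 burnt)
Step 8: cell (5,4)='.' (+0 fires, +1 burnt)
  fire out at step 8

6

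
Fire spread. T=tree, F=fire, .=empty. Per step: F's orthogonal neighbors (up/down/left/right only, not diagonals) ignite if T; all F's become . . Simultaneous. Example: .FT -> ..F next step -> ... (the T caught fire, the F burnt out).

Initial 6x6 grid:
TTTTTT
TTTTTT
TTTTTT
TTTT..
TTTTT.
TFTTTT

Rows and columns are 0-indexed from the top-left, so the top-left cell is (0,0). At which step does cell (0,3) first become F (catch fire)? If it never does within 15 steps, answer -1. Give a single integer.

Step 1: cell (0,3)='T' (+3 fires, +1 burnt)
Step 2: cell (0,3)='T' (+4 fires, +3 burnt)
Step 3: cell (0,3)='T' (+5 fires, +4 burnt)
Step 4: cell (0,3)='T' (+6 fires, +5 burnt)
Step 5: cell (0,3)='T' (+4 fires, +6 burnt)
Step 6: cell (0,3)='T' (+4 fires, +4 burnt)
Step 7: cell (0,3)='F' (+3 fires, +4 burnt)
  -> target ignites at step 7
Step 8: cell (0,3)='.' (+2 fires, +3 burnt)
Step 9: cell (0,3)='.' (+1 fires, +2 burnt)
Step 10: cell (0,3)='.' (+0 fires, +1 burnt)
  fire out at step 10

7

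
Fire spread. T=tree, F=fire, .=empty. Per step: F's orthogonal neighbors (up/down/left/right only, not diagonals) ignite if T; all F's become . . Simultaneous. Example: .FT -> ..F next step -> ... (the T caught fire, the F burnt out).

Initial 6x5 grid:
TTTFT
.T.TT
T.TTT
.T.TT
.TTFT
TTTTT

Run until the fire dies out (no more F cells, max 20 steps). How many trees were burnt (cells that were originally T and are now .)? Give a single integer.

Answer: 21

Derivation:
Step 1: +7 fires, +2 burnt (F count now 7)
Step 2: +7 fires, +7 burnt (F count now 7)
Step 3: +6 fires, +7 burnt (F count now 6)
Step 4: +1 fires, +6 burnt (F count now 1)
Step 5: +0 fires, +1 burnt (F count now 0)
Fire out after step 5
Initially T: 22, now '.': 29
Total burnt (originally-T cells now '.'): 21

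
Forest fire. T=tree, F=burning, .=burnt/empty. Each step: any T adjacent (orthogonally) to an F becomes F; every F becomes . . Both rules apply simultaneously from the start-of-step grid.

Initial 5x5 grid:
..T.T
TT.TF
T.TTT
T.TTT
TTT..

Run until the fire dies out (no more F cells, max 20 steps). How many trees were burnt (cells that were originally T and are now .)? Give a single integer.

Answer: 15

Derivation:
Step 1: +3 fires, +1 burnt (F count now 3)
Step 2: +2 fires, +3 burnt (F count now 2)
Step 3: +2 fires, +2 burnt (F count now 2)
Step 4: +1 fires, +2 burnt (F count now 1)
Step 5: +1 fires, +1 burnt (F count now 1)
Step 6: +1 fires, +1 burnt (F count now 1)
Step 7: +1 fires, +1 burnt (F count now 1)
Step 8: +1 fires, +1 burnt (F count now 1)
Step 9: +1 fires, +1 burnt (F count now 1)
Step 10: +1 fires, +1 burnt (F count now 1)
Step 11: +1 fires, +1 burnt (F count now 1)
Step 12: +0 fires, +1 burnt (F count now 0)
Fire out after step 12
Initially T: 16, now '.': 24
Total burnt (originally-T cells now '.'): 15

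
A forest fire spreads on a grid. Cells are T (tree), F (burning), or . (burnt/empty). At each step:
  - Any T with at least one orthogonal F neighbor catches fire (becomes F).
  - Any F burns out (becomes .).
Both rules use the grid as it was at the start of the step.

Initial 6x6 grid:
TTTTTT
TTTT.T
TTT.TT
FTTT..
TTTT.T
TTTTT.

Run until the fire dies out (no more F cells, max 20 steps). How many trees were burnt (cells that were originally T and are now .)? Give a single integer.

Step 1: +3 fires, +1 burnt (F count now 3)
Step 2: +5 fires, +3 burnt (F count now 5)
Step 3: +6 fires, +5 burnt (F count now 6)
Step 4: +4 fires, +6 burnt (F count now 4)
Step 5: +3 fires, +4 burnt (F count now 3)
Step 6: +2 fires, +3 burnt (F count now 2)
Step 7: +1 fires, +2 burnt (F count now 1)
Step 8: +1 fires, +1 burnt (F count now 1)
Step 9: +1 fires, +1 burnt (F count now 1)
Step 10: +1 fires, +1 burnt (F count now 1)
Step 11: +1 fires, +1 burnt (F count now 1)
Step 12: +0 fires, +1 burnt (F count now 0)
Fire out after step 12
Initially T: 29, now '.': 35
Total burnt (originally-T cells now '.'): 28

Answer: 28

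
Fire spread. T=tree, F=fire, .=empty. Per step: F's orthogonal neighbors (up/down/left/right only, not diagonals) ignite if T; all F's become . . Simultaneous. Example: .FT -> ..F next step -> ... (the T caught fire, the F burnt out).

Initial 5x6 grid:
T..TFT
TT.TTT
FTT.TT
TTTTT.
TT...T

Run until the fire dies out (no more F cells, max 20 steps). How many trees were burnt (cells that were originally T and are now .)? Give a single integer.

Answer: 19

Derivation:
Step 1: +6 fires, +2 burnt (F count now 6)
Step 2: +8 fires, +6 burnt (F count now 8)
Step 3: +4 fires, +8 burnt (F count now 4)
Step 4: +1 fires, +4 burnt (F count now 1)
Step 5: +0 fires, +1 burnt (F count now 0)
Fire out after step 5
Initially T: 20, now '.': 29
Total burnt (originally-T cells now '.'): 19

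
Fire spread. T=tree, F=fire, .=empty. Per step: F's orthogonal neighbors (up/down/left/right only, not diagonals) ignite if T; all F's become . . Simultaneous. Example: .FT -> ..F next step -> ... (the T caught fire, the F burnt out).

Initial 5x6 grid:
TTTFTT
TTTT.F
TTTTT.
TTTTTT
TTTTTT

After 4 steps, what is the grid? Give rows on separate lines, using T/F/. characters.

Step 1: 4 trees catch fire, 2 burn out
  TTF.FF
  TTTF..
  TTTTT.
  TTTTTT
  TTTTTT
Step 2: 3 trees catch fire, 4 burn out
  TF....
  TTF...
  TTTFT.
  TTTTTT
  TTTTTT
Step 3: 5 trees catch fire, 3 burn out
  F.....
  TF....
  TTF.F.
  TTTFTT
  TTTTTT
Step 4: 5 trees catch fire, 5 burn out
  ......
  F.....
  TF....
  TTF.FT
  TTTFTT

......
F.....
TF....
TTF.FT
TTTFTT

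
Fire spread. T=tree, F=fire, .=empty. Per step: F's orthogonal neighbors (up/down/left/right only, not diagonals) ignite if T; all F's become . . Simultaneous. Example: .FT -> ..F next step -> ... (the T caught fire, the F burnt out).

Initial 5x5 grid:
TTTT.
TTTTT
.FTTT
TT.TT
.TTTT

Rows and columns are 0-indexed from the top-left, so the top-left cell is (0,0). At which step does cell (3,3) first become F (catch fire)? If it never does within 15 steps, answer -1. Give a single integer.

Step 1: cell (3,3)='T' (+3 fires, +1 burnt)
Step 2: cell (3,3)='T' (+6 fires, +3 burnt)
Step 3: cell (3,3)='F' (+6 fires, +6 burnt)
  -> target ignites at step 3
Step 4: cell (3,3)='.' (+4 fires, +6 burnt)
Step 5: cell (3,3)='.' (+1 fires, +4 burnt)
Step 6: cell (3,3)='.' (+0 fires, +1 burnt)
  fire out at step 6

3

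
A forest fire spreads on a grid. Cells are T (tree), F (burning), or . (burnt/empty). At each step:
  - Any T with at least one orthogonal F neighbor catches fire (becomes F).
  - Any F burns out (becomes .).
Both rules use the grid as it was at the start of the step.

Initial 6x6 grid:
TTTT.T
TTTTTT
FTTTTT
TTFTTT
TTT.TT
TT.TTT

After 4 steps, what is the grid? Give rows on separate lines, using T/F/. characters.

Step 1: 7 trees catch fire, 2 burn out
  TTTT.T
  FTTTTT
  .FFTTT
  FF.FTT
  TTF.TT
  TT.TTT
Step 2: 7 trees catch fire, 7 burn out
  FTTT.T
  .FFTTT
  ...FTT
  ....FT
  FF..TT
  TT.TTT
Step 3: 8 trees catch fire, 7 burn out
  .FFT.T
  ...FTT
  ....FT
  .....F
  ....FT
  FF.TTT
Step 4: 5 trees catch fire, 8 burn out
  ...F.T
  ....FT
  .....F
  ......
  .....F
  ...TFT

...F.T
....FT
.....F
......
.....F
...TFT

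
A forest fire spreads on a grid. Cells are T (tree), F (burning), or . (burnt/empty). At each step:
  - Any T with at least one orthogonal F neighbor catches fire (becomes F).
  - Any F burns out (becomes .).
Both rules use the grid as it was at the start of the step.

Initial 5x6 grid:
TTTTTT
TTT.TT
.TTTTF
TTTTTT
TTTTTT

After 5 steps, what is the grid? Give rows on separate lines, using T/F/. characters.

Step 1: 3 trees catch fire, 1 burn out
  TTTTTT
  TTT.TF
  .TTTF.
  TTTTTF
  TTTTTT
Step 2: 5 trees catch fire, 3 burn out
  TTTTTF
  TTT.F.
  .TTF..
  TTTTF.
  TTTTTF
Step 3: 4 trees catch fire, 5 burn out
  TTTTF.
  TTT...
  .TF...
  TTTF..
  TTTTF.
Step 4: 5 trees catch fire, 4 burn out
  TTTF..
  TTF...
  .F....
  TTF...
  TTTF..
Step 5: 4 trees catch fire, 5 burn out
  TTF...
  TF....
  ......
  TF....
  TTF...

TTF...
TF....
......
TF....
TTF...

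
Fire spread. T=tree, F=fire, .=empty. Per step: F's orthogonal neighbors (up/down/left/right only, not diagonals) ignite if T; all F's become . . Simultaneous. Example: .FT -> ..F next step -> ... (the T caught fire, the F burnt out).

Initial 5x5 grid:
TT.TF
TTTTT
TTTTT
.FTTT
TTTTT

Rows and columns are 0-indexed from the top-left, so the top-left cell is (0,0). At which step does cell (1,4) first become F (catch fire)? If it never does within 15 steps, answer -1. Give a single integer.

Step 1: cell (1,4)='F' (+5 fires, +2 burnt)
  -> target ignites at step 1
Step 2: cell (1,4)='.' (+8 fires, +5 burnt)
Step 3: cell (1,4)='.' (+6 fires, +8 burnt)
Step 4: cell (1,4)='.' (+2 fires, +6 burnt)
Step 5: cell (1,4)='.' (+0 fires, +2 burnt)
  fire out at step 5

1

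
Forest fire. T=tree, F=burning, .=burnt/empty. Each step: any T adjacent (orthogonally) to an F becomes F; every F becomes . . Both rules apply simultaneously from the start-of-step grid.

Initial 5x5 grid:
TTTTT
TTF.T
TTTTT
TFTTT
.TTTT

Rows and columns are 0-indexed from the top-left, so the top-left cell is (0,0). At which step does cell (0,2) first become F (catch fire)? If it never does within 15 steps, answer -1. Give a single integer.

Step 1: cell (0,2)='F' (+7 fires, +2 burnt)
  -> target ignites at step 1
Step 2: cell (0,2)='.' (+7 fires, +7 burnt)
Step 3: cell (0,2)='.' (+5 fires, +7 burnt)
Step 4: cell (0,2)='.' (+2 fires, +5 burnt)
Step 5: cell (0,2)='.' (+0 fires, +2 burnt)
  fire out at step 5

1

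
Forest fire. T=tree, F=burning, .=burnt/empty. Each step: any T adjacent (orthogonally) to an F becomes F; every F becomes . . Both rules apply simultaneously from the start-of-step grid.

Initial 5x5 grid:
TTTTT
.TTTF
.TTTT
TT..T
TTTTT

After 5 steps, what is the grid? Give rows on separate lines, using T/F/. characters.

Step 1: 3 trees catch fire, 1 burn out
  TTTTF
  .TTF.
  .TTTF
  TT..T
  TTTTT
Step 2: 4 trees catch fire, 3 burn out
  TTTF.
  .TF..
  .TTF.
  TT..F
  TTTTT
Step 3: 4 trees catch fire, 4 burn out
  TTF..
  .F...
  .TF..
  TT...
  TTTTF
Step 4: 3 trees catch fire, 4 burn out
  TF...
  .....
  .F...
  TT...
  TTTF.
Step 5: 3 trees catch fire, 3 burn out
  F....
  .....
  .....
  TF...
  TTF..

F....
.....
.....
TF...
TTF..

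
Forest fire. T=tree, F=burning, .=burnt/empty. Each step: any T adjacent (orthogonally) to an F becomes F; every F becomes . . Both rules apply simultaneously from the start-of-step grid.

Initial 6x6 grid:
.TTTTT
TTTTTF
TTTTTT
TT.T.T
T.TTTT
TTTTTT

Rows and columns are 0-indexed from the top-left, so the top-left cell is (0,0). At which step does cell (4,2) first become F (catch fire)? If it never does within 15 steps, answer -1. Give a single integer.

Step 1: cell (4,2)='T' (+3 fires, +1 burnt)
Step 2: cell (4,2)='T' (+4 fires, +3 burnt)
Step 3: cell (4,2)='T' (+4 fires, +4 burnt)
Step 4: cell (4,2)='T' (+6 fires, +4 burnt)
Step 5: cell (4,2)='T' (+5 fires, +6 burnt)
Step 6: cell (4,2)='F' (+4 fires, +5 burnt)
  -> target ignites at step 6
Step 7: cell (4,2)='.' (+2 fires, +4 burnt)
Step 8: cell (4,2)='.' (+2 fires, +2 burnt)
Step 9: cell (4,2)='.' (+1 fires, +2 burnt)
Step 10: cell (4,2)='.' (+0 fires, +1 burnt)
  fire out at step 10

6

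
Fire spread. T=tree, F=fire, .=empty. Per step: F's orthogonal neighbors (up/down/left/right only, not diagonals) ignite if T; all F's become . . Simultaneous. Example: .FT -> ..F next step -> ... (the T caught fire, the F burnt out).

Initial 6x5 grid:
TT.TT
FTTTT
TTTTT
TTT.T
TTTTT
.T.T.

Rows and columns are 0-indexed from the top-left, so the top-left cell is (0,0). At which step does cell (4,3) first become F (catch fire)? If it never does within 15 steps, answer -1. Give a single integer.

Step 1: cell (4,3)='T' (+3 fires, +1 burnt)
Step 2: cell (4,3)='T' (+4 fires, +3 burnt)
Step 3: cell (4,3)='T' (+4 fires, +4 burnt)
Step 4: cell (4,3)='T' (+5 fires, +4 burnt)
Step 5: cell (4,3)='T' (+4 fires, +5 burnt)
Step 6: cell (4,3)='F' (+2 fires, +4 burnt)
  -> target ignites at step 6
Step 7: cell (4,3)='.' (+2 fires, +2 burnt)
Step 8: cell (4,3)='.' (+0 fires, +2 burnt)
  fire out at step 8

6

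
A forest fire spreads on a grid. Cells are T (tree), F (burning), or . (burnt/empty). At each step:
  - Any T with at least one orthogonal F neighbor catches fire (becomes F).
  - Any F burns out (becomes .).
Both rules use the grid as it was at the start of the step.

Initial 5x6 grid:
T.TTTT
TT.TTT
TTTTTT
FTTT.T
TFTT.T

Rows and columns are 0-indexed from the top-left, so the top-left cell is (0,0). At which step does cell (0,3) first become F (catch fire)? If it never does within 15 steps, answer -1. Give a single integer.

Step 1: cell (0,3)='T' (+4 fires, +2 burnt)
Step 2: cell (0,3)='T' (+4 fires, +4 burnt)
Step 3: cell (0,3)='T' (+4 fires, +4 burnt)
Step 4: cell (0,3)='T' (+1 fires, +4 burnt)
Step 5: cell (0,3)='T' (+2 fires, +1 burnt)
Step 6: cell (0,3)='F' (+3 fires, +2 burnt)
  -> target ignites at step 6
Step 7: cell (0,3)='.' (+4 fires, +3 burnt)
Step 8: cell (0,3)='.' (+2 fires, +4 burnt)
Step 9: cell (0,3)='.' (+0 fires, +2 burnt)
  fire out at step 9

6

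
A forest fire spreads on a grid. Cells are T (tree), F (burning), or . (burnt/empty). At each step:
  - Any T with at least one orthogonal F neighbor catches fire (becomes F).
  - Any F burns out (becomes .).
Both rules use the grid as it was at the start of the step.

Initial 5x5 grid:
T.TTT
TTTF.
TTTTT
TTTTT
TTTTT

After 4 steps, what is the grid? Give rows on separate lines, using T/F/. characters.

Step 1: 3 trees catch fire, 1 burn out
  T.TFT
  TTF..
  TTTFT
  TTTTT
  TTTTT
Step 2: 6 trees catch fire, 3 burn out
  T.F.F
  TF...
  TTF.F
  TTTFT
  TTTTT
Step 3: 5 trees catch fire, 6 burn out
  T....
  F....
  TF...
  TTF.F
  TTTFT
Step 4: 5 trees catch fire, 5 burn out
  F....
  .....
  F....
  TF...
  TTF.F

F....
.....
F....
TF...
TTF.F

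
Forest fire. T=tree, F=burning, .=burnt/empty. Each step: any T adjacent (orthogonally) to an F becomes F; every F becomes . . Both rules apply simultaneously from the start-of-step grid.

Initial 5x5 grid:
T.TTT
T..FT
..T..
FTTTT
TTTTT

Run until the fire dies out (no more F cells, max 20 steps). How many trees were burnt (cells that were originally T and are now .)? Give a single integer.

Answer: 14

Derivation:
Step 1: +4 fires, +2 burnt (F count now 4)
Step 2: +4 fires, +4 burnt (F count now 4)
Step 3: +3 fires, +4 burnt (F count now 3)
Step 4: +2 fires, +3 burnt (F count now 2)
Step 5: +1 fires, +2 burnt (F count now 1)
Step 6: +0 fires, +1 burnt (F count now 0)
Fire out after step 6
Initially T: 16, now '.': 23
Total burnt (originally-T cells now '.'): 14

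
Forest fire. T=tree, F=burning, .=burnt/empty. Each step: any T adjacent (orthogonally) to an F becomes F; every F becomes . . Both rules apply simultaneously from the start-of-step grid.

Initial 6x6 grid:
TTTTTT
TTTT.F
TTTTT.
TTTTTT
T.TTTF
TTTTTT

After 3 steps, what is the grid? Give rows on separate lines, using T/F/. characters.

Step 1: 4 trees catch fire, 2 burn out
  TTTTTF
  TTTT..
  TTTTT.
  TTTTTF
  T.TTF.
  TTTTTF
Step 2: 4 trees catch fire, 4 burn out
  TTTTF.
  TTTT..
  TTTTT.
  TTTTF.
  T.TF..
  TTTTF.
Step 3: 5 trees catch fire, 4 burn out
  TTTF..
  TTTT..
  TTTTF.
  TTTF..
  T.F...
  TTTF..

TTTF..
TTTT..
TTTTF.
TTTF..
T.F...
TTTF..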